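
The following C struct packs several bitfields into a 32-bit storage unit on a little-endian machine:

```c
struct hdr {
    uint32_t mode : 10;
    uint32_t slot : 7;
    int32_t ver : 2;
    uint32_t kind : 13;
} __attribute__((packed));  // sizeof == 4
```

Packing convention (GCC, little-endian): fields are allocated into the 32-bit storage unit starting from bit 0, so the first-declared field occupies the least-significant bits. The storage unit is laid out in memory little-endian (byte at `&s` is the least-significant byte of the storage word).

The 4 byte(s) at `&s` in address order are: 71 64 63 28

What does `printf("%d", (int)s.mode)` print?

113

[0]=0x71 [1]=0x64 [2]=0x63 [3]=0x28 (little-endian) → word 0x28636471
mode [0+:10] = (word>>0) & 0x3ff = 113  ←
slot [10+:7] = (word>>10) & 0x7f = 89
ver [17+:2] = (word>>17) & 0x3 = 1
kind [19+:13] = (word>>19) & 0x1fff = 1292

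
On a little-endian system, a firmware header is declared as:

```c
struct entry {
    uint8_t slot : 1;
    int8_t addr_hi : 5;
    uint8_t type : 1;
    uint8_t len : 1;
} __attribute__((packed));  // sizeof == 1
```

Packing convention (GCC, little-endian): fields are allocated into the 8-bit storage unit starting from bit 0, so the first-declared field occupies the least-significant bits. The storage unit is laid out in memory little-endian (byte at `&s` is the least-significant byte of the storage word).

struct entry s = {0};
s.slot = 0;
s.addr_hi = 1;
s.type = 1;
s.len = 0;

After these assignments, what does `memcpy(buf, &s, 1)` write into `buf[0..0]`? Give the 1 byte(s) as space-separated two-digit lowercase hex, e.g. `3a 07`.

42

slot (1b) val=0 bits=0x0 at bit 0: 0x00
addr_hi (5b) val=1 bits=0x1 at bit 1: 0x02
type (1b) val=1 bits=0x1 at bit 6: 0x42
len (1b) val=0 bits=0x0 at bit 7: 0x42
word = 0x42 → little-endian bytes:
  [0]=0x42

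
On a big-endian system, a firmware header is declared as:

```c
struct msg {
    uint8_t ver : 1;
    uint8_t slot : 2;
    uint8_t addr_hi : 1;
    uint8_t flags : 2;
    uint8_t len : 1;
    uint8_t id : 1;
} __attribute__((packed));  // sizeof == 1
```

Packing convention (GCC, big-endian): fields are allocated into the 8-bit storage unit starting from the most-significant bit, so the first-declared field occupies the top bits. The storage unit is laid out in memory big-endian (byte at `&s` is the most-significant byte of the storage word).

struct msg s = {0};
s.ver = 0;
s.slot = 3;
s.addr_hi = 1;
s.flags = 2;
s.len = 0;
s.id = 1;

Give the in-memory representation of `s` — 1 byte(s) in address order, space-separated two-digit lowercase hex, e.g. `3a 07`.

79

ver:1 = 0 → 0x0 << 7 → word 0x00
slot:2 = 3 → 0x3 << 5 → word 0x60
addr_hi:1 = 1 → 0x1 << 4 → word 0x70
flags:2 = 2 → 0x2 << 2 → word 0x78
len:1 = 0 → 0x0 << 1 → word 0x78
id:1 = 1 → 0x1 << 0 → word 0x79
word = 0x79 → big-endian bytes:
  [0]=0x79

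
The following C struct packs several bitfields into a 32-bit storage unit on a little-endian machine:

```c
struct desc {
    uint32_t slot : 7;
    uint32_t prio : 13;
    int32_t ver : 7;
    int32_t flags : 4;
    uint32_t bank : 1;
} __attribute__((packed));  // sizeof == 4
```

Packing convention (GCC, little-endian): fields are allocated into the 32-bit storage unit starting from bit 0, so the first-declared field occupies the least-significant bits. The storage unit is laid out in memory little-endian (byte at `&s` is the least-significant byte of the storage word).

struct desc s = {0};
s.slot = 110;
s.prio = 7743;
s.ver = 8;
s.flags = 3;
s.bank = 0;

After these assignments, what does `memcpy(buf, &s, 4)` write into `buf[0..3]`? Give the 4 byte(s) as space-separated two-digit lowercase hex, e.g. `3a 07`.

[0+:7] slot=110 & 0x7f = 0x6e; word=0x0000006e
[7+:13] prio=7743 & 0x1fff = 0x1e3f; word=0x000f1fee
[20+:7] ver=8 & 0x7f = 0x8; word=0x008f1fee
[27+:4] flags=3 & 0xf = 0x3; word=0x188f1fee
[31+:1] bank=0 & 0x1 = 0x0; word=0x188f1fee
word = 0x188f1fee → little-endian bytes:
  [0]=0xee  [1]=0x1f  [2]=0x8f  [3]=0x18

ee 1f 8f 18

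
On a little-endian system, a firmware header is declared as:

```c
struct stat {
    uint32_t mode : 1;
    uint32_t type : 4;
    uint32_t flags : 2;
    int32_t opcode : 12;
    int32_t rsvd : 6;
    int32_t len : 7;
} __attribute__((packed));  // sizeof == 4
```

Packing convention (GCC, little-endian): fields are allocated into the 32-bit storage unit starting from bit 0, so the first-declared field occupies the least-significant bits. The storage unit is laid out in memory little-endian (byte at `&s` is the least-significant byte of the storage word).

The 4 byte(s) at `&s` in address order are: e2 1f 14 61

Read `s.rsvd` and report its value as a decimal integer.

[0]=0xe2 [1]=0x1f [2]=0x14 [3]=0x61 (little-endian) → word 0x61141fe2
mode [0+:1] = (word>>0) & 0x1 = 0
type [1+:4] = (word>>1) & 0xf = 1
flags [5+:2] = (word>>5) & 0x3 = 3
opcode [7+:12] = (word>>7) & 0xfff = 2111
rsvd [19+:6] = (word>>19) & 0x3f = 34  ←
len [25+:7] = (word>>25) & 0x7f = 48
rsvd signed 6b, MSB=1: 34 - 64 = -30

-30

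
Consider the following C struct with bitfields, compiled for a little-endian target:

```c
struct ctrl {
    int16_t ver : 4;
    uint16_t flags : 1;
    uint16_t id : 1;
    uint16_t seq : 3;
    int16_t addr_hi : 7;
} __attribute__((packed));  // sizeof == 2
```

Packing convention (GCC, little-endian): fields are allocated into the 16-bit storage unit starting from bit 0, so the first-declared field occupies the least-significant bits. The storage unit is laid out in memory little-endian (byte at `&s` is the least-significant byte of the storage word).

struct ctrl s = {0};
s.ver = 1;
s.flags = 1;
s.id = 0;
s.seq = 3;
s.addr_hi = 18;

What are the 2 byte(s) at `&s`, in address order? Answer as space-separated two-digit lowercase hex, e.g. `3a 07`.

ver:4 = 1 → 0x1 << 0 → word 0x0001
flags:1 = 1 → 0x1 << 4 → word 0x0011
id:1 = 0 → 0x0 << 5 → word 0x0011
seq:3 = 3 → 0x3 << 6 → word 0x00d1
addr_hi:7 = 18 → 0x12 << 9 → word 0x24d1
word = 0x24d1 → little-endian bytes:
  [0]=0xd1  [1]=0x24

d1 24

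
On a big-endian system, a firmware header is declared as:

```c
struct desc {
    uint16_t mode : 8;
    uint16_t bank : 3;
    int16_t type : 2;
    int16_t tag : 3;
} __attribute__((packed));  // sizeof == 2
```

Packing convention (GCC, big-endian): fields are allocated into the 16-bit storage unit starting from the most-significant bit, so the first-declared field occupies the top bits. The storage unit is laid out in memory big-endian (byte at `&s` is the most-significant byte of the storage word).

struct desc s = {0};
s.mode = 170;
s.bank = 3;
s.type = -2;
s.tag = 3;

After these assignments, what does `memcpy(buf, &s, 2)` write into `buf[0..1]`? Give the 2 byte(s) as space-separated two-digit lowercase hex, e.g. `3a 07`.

[8+:8] mode=170 & 0xff = 0xaa; word=0xaa00
[5+:3] bank=3 & 0x7 = 0x3; word=0xaa60
[3+:2] type=-2 & 0x3 = 0x2; word=0xaa70
[0+:3] tag=3 & 0x7 = 0x3; word=0xaa73
word = 0xaa73 → big-endian bytes:
  [0]=0xaa  [1]=0x73

aa 73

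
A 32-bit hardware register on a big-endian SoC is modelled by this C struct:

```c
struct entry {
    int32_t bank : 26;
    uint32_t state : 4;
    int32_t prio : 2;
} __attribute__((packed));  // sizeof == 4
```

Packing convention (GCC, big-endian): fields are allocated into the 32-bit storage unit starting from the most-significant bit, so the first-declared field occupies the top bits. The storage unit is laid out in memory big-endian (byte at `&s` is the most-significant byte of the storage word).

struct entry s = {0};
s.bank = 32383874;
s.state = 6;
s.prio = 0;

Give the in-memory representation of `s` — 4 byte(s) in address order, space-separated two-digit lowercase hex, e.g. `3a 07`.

7b 88 e0 98

bank (26b) val=32383874 bits=0x1ee2382 at bit 6: 0x7b88e080
state (4b) val=6 bits=0x6 at bit 2: 0x7b88e098
prio (2b) val=0 bits=0x0 at bit 0: 0x7b88e098
word = 0x7b88e098 → big-endian bytes:
  [0]=0x7b  [1]=0x88  [2]=0xe0  [3]=0x98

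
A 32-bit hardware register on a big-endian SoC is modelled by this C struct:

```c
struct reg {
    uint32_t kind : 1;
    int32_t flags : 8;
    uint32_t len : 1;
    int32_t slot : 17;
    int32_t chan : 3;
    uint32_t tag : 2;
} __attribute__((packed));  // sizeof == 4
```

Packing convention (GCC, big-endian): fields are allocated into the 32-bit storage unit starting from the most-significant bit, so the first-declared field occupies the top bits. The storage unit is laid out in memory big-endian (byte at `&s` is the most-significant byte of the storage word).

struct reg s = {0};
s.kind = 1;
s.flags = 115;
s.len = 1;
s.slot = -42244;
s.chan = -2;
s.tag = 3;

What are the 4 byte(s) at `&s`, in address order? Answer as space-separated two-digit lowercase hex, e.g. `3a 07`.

kind (1b) val=1 bits=0x1 at bit 31: 0x80000000
flags (8b) val=115 bits=0x73 at bit 23: 0xb9800000
len (1b) val=1 bits=0x1 at bit 22: 0xb9c00000
slot (17b) val=-42244 bits=0x15afc at bit 5: 0xb9eb5f80
chan (3b) val=-2 bits=0x6 at bit 2: 0xb9eb5f98
tag (2b) val=3 bits=0x3 at bit 0: 0xb9eb5f9b
word = 0xb9eb5f9b → big-endian bytes:
  [0]=0xb9  [1]=0xeb  [2]=0x5f  [3]=0x9b

b9 eb 5f 9b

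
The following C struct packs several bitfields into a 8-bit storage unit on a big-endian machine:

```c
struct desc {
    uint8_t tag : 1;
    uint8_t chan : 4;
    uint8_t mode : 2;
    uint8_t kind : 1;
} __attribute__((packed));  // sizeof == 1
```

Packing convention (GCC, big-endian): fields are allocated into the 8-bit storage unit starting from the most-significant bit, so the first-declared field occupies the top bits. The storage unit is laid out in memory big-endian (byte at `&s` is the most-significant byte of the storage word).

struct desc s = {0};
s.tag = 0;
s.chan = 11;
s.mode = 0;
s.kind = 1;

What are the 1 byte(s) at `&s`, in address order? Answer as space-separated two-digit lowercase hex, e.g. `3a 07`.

59

tag (1b) val=0 bits=0x0 at bit 7: 0x00
chan (4b) val=11 bits=0xb at bit 3: 0x58
mode (2b) val=0 bits=0x0 at bit 1: 0x58
kind (1b) val=1 bits=0x1 at bit 0: 0x59
word = 0x59 → big-endian bytes:
  [0]=0x59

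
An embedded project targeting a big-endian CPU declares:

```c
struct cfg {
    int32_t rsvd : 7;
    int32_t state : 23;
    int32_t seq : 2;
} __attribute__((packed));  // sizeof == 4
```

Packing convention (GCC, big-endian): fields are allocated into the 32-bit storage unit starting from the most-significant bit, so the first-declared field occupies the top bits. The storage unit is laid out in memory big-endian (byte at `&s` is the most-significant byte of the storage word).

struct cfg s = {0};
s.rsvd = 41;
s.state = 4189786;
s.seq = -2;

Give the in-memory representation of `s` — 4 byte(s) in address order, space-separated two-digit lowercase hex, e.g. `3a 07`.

[25+:7] rsvd=41 & 0x7f = 0x29; word=0x52000000
[2+:23] state=4189786 & 0x7fffff = 0x3fee5a; word=0x52ffb968
[0+:2] seq=-2 & 0x3 = 0x2; word=0x52ffb96a
word = 0x52ffb96a → big-endian bytes:
  [0]=0x52  [1]=0xff  [2]=0xb9  [3]=0x6a

52 ff b9 6a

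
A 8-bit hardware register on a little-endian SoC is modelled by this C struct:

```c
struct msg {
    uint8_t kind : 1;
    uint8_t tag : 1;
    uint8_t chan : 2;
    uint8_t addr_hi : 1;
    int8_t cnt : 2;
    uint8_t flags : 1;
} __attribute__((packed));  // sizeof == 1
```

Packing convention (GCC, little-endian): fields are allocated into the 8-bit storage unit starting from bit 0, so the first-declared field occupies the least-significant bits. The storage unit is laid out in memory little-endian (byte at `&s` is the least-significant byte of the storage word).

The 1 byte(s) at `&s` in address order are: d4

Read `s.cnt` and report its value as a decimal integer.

-2

[0]=0xd4 (little-endian) → word 0xd4
kind [0+:1] = (word>>0) & 0x1 = 0
tag [1+:1] = (word>>1) & 0x1 = 0
chan [2+:2] = (word>>2) & 0x3 = 1
addr_hi [4+:1] = (word>>4) & 0x1 = 1
cnt [5+:2] = (word>>5) & 0x3 = 2  ←
flags [7+:1] = (word>>7) & 0x1 = 1
cnt signed 2b, MSB=1: 2 - 4 = -2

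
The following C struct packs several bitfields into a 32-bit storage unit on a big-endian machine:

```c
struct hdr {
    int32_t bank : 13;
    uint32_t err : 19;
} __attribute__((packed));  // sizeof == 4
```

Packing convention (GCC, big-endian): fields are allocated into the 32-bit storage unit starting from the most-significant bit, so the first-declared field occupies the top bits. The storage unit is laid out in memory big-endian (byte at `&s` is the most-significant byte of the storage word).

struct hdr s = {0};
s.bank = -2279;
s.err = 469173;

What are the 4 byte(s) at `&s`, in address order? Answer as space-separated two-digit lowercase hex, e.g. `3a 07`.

b8 cf 28 b5

bank:13 = -2279 → 0x1719 << 19 → word 0xb8c80000
err:19 = 469173 → 0x728b5 << 0 → word 0xb8cf28b5
word = 0xb8cf28b5 → big-endian bytes:
  [0]=0xb8  [1]=0xcf  [2]=0x28  [3]=0xb5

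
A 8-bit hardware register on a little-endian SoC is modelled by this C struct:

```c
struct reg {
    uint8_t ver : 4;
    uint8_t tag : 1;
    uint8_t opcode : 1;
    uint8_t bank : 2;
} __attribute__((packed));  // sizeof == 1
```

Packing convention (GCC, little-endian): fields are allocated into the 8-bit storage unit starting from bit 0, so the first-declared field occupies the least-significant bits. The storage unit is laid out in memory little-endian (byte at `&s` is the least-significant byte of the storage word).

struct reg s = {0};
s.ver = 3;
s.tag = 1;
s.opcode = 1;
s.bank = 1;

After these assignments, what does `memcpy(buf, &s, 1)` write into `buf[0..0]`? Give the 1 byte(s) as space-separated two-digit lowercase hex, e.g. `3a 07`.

ver:4 = 3 → 0x3 << 0 → word 0x03
tag:1 = 1 → 0x1 << 4 → word 0x13
opcode:1 = 1 → 0x1 << 5 → word 0x33
bank:2 = 1 → 0x1 << 6 → word 0x73
word = 0x73 → little-endian bytes:
  [0]=0x73

73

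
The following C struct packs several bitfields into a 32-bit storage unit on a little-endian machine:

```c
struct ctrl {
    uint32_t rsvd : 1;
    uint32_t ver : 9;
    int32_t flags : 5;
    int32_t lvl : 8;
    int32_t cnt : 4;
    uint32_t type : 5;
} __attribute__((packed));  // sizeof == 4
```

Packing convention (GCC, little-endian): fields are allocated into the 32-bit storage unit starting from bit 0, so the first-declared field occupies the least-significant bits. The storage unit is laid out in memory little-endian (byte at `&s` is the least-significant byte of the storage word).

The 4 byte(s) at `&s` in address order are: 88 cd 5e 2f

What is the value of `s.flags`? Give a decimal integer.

[0]=0x88 [1]=0xcd [2]=0x5e [3]=0x2f (little-endian) → word 0x2f5ecd88
rsvd [0+:1] = (word>>0) & 0x1 = 0
ver [1+:9] = (word>>1) & 0x1ff = 196
flags [10+:5] = (word>>10) & 0x1f = 19  ←
lvl [15+:8] = (word>>15) & 0xff = 189
cnt [23+:4] = (word>>23) & 0xf = 14
type [27+:5] = (word>>27) & 0x1f = 5
flags signed 5b, MSB=1: 19 - 32 = -13

-13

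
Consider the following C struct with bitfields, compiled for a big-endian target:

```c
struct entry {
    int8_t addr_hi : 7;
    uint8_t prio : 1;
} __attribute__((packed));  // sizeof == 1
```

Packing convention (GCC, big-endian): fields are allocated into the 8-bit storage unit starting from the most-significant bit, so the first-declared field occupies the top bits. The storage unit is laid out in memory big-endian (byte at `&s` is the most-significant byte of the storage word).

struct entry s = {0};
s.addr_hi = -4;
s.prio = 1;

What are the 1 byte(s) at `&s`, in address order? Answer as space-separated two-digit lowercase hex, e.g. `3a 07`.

addr_hi (7b) val=-4 bits=0x7c at bit 1: 0xf8
prio (1b) val=1 bits=0x1 at bit 0: 0xf9
word = 0xf9 → big-endian bytes:
  [0]=0xf9

f9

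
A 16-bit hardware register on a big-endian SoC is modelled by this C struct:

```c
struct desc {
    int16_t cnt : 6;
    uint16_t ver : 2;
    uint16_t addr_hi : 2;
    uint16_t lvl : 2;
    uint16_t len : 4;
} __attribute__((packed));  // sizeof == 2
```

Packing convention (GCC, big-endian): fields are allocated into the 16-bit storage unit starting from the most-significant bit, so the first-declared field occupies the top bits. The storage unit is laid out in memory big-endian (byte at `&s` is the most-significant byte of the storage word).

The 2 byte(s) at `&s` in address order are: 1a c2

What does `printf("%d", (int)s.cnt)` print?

6

[0]=0x1a [1]=0xc2 (big-endian) → word 0x1ac2
cnt:6 @ bit 10 → (0x1ac2>>10)&0x3f = 0x6  ←
ver:2 @ bit 8 → (0x1ac2>>8)&0x3 = 0x2
addr_hi:2 @ bit 6 → (0x1ac2>>6)&0x3 = 0x3
lvl:2 @ bit 4 → (0x1ac2>>4)&0x3 = 0x0
len:4 @ bit 0 → (0x1ac2>>0)&0xf = 0x2
cnt signed 6b, MSB=0: value = 6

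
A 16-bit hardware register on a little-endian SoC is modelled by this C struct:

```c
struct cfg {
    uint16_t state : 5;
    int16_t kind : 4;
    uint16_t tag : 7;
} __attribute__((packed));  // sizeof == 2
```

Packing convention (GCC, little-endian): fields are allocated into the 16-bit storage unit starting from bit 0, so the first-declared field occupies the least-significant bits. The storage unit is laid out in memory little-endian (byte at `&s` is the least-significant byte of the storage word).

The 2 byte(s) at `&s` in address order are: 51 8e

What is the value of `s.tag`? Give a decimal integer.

71

[0]=0x51 [1]=0x8e (little-endian) → word 0x8e51
state:5 @ bit 0 → (0x8e51>>0)&0x1f = 0x11
kind:4 @ bit 5 → (0x8e51>>5)&0xf = 0x2
tag:7 @ bit 9 → (0x8e51>>9)&0x7f = 0x47  ←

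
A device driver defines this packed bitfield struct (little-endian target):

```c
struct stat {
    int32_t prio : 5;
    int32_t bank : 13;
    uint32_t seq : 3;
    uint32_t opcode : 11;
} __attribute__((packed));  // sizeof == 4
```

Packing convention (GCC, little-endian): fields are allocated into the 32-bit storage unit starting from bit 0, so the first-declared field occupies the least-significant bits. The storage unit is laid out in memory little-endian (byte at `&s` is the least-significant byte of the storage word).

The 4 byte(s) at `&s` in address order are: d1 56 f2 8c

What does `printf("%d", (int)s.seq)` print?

4

[0]=0xd1 [1]=0x56 [2]=0xf2 [3]=0x8c (little-endian) → word 0x8cf256d1
prio [0+:5] = (word>>0) & 0x1f = 17
bank [5+:13] = (word>>5) & 0x1fff = 4790
seq [18+:3] = (word>>18) & 0x7 = 4  ←
opcode [21+:11] = (word>>21) & 0x7ff = 1127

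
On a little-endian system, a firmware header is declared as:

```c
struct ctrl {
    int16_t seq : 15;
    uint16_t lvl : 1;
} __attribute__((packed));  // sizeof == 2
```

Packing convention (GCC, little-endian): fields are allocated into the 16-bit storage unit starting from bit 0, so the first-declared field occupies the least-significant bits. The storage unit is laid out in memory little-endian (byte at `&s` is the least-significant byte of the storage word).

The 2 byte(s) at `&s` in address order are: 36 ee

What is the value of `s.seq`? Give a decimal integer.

[0]=0x36 [1]=0xee (little-endian) → word 0xee36
seq [0+:15] = (word>>0) & 0x7fff = 28214  ←
lvl [15+:1] = (word>>15) & 0x1 = 1
seq signed 15b, MSB=1: 28214 - 32768 = -4554

-4554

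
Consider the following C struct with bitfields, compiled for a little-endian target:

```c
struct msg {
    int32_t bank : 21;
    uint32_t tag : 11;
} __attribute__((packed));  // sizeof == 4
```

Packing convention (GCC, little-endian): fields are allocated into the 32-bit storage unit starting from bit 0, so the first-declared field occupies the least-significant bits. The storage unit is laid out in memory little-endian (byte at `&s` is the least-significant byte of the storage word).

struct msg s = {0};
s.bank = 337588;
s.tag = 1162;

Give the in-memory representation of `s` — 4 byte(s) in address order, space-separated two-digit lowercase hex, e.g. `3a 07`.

b4 26 45 91

bank (21b) val=337588 bits=0x526b4 at bit 0: 0x000526b4
tag (11b) val=1162 bits=0x48a at bit 21: 0x914526b4
word = 0x914526b4 → little-endian bytes:
  [0]=0xb4  [1]=0x26  [2]=0x45  [3]=0x91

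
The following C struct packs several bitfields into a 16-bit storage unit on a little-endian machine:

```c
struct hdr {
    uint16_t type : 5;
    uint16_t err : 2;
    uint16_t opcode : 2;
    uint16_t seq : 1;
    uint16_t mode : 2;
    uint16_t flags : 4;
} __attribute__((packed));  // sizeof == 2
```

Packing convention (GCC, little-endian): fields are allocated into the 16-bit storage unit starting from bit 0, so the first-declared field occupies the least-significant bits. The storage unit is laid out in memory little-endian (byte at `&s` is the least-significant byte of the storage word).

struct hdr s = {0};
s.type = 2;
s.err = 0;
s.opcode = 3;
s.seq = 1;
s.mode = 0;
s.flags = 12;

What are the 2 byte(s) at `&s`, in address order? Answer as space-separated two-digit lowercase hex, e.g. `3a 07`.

82 c3

type (5b) val=2 bits=0x2 at bit 0: 0x0002
err (2b) val=0 bits=0x0 at bit 5: 0x0002
opcode (2b) val=3 bits=0x3 at bit 7: 0x0182
seq (1b) val=1 bits=0x1 at bit 9: 0x0382
mode (2b) val=0 bits=0x0 at bit 10: 0x0382
flags (4b) val=12 bits=0xc at bit 12: 0xc382
word = 0xc382 → little-endian bytes:
  [0]=0x82  [1]=0xc3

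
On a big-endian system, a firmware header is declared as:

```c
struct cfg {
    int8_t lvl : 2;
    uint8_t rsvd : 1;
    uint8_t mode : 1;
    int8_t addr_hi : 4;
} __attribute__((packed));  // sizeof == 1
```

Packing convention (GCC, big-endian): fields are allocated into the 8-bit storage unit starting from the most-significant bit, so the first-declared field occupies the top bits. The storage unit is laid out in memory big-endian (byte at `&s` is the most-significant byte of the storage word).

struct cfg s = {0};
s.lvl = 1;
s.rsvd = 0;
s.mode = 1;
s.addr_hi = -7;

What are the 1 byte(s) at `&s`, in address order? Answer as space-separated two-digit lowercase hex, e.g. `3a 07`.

lvl (2b) val=1 bits=0x1 at bit 6: 0x40
rsvd (1b) val=0 bits=0x0 at bit 5: 0x40
mode (1b) val=1 bits=0x1 at bit 4: 0x50
addr_hi (4b) val=-7 bits=0x9 at bit 0: 0x59
word = 0x59 → big-endian bytes:
  [0]=0x59

59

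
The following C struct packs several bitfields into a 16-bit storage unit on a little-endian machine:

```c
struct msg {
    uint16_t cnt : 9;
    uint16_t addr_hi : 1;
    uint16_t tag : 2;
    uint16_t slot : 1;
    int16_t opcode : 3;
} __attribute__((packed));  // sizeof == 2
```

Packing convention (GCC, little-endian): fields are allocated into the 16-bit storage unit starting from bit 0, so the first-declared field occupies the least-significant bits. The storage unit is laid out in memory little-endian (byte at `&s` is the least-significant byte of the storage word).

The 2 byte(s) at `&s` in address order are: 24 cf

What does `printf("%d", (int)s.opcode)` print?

[0]=0x24 [1]=0xcf (little-endian) → word 0xcf24
cnt:9 @ bit 0 → (0xcf24>>0)&0x1ff = 0x124
addr_hi:1 @ bit 9 → (0xcf24>>9)&0x1 = 0x1
tag:2 @ bit 10 → (0xcf24>>10)&0x3 = 0x3
slot:1 @ bit 12 → (0xcf24>>12)&0x1 = 0x0
opcode:3 @ bit 13 → (0xcf24>>13)&0x7 = 0x6  ←
opcode signed 3b, MSB=1: 6 - 8 = -2

-2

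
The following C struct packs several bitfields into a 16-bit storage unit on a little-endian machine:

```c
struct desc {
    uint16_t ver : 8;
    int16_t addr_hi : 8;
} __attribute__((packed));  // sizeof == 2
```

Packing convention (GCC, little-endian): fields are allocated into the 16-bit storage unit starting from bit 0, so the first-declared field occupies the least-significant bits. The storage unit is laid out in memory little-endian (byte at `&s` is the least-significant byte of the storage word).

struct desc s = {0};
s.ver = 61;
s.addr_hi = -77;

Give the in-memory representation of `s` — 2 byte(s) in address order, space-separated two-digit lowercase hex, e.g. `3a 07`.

ver (8b) val=61 bits=0x3d at bit 0: 0x003d
addr_hi (8b) val=-77 bits=0xb3 at bit 8: 0xb33d
word = 0xb33d → little-endian bytes:
  [0]=0x3d  [1]=0xb3

3d b3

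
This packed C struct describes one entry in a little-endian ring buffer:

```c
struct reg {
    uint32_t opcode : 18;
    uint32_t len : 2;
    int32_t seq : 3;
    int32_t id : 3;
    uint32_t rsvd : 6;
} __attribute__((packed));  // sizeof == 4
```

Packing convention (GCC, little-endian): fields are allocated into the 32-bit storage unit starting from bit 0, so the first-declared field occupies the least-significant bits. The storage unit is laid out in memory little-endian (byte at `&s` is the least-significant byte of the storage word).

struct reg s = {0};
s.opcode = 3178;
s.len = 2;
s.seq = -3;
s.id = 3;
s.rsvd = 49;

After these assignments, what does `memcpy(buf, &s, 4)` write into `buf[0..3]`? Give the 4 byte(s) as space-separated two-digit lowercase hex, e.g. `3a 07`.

opcode (18b) val=3178 bits=0xc6a at bit 0: 0x00000c6a
len (2b) val=2 bits=0x2 at bit 18: 0x00080c6a
seq (3b) val=-3 bits=0x5 at bit 20: 0x00580c6a
id (3b) val=3 bits=0x3 at bit 23: 0x01d80c6a
rsvd (6b) val=49 bits=0x31 at bit 26: 0xc5d80c6a
word = 0xc5d80c6a → little-endian bytes:
  [0]=0x6a  [1]=0x0c  [2]=0xd8  [3]=0xc5

6a 0c d8 c5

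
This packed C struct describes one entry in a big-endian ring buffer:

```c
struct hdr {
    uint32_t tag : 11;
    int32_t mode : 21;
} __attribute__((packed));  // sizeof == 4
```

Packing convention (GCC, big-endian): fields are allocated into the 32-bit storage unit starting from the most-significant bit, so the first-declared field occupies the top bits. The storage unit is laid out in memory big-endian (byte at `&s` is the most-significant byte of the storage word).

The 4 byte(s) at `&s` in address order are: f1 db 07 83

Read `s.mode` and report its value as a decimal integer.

[0]=0xf1 [1]=0xdb [2]=0x07 [3]=0x83 (big-endian) → word 0xf1db0783
tag [21+:11] = (word>>21) & 0x7ff = 1934
mode [0+:21] = (word>>0) & 0x1fffff = 1771395  ←
mode signed 21b, MSB=1: 1771395 - 2097152 = -325757

-325757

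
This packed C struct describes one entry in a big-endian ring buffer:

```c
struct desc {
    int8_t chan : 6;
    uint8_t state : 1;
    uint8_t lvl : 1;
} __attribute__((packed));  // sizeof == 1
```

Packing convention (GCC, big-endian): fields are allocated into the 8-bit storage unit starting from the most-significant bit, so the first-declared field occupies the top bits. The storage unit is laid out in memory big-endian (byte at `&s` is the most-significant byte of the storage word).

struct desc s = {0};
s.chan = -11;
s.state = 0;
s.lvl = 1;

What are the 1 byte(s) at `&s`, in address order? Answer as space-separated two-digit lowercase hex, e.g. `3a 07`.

chan:6 = -11 → 0x35 << 2 → word 0xd4
state:1 = 0 → 0x0 << 1 → word 0xd4
lvl:1 = 1 → 0x1 << 0 → word 0xd5
word = 0xd5 → big-endian bytes:
  [0]=0xd5

d5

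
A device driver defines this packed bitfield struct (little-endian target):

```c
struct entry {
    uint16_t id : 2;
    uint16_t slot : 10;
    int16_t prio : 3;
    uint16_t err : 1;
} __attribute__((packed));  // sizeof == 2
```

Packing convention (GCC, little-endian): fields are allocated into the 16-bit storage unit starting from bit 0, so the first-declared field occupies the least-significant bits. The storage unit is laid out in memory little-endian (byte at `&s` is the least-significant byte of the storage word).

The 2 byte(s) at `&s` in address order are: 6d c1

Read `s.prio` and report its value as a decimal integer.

[0]=0x6d [1]=0xc1 (little-endian) → word 0xc16d
id:2 @ bit 0 → (0xc16d>>0)&0x3 = 0x1
slot:10 @ bit 2 → (0xc16d>>2)&0x3ff = 0x5b
prio:3 @ bit 12 → (0xc16d>>12)&0x7 = 0x4  ←
err:1 @ bit 15 → (0xc16d>>15)&0x1 = 0x1
prio signed 3b, MSB=1: 4 - 8 = -4

-4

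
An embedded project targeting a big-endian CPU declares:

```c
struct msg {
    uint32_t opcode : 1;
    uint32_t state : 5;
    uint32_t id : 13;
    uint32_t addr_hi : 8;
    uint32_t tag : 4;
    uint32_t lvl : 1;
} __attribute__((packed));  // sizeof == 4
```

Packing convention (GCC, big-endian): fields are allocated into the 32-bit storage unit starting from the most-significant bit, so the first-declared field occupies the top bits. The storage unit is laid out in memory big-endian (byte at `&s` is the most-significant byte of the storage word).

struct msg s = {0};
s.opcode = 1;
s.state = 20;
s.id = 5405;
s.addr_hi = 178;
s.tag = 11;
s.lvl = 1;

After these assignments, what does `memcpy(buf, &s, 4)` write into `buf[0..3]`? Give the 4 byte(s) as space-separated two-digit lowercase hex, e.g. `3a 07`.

d2 a3 b6 57

opcode (1b) val=1 bits=0x1 at bit 31: 0x80000000
state (5b) val=20 bits=0x14 at bit 26: 0xd0000000
id (13b) val=5405 bits=0x151d at bit 13: 0xd2a3a000
addr_hi (8b) val=178 bits=0xb2 at bit 5: 0xd2a3b640
tag (4b) val=11 bits=0xb at bit 1: 0xd2a3b656
lvl (1b) val=1 bits=0x1 at bit 0: 0xd2a3b657
word = 0xd2a3b657 → big-endian bytes:
  [0]=0xd2  [1]=0xa3  [2]=0xb6  [3]=0x57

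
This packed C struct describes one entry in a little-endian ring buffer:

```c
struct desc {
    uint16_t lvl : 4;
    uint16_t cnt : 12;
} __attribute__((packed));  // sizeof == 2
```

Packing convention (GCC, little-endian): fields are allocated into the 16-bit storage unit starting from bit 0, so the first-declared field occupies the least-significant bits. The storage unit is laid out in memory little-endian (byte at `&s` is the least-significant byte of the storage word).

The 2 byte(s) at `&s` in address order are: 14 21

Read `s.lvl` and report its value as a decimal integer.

[0]=0x14 [1]=0x21 (little-endian) → word 0x2114
lvl:4 @ bit 0 → (0x2114>>0)&0xf = 0x4  ←
cnt:12 @ bit 4 → (0x2114>>4)&0xfff = 0x211

4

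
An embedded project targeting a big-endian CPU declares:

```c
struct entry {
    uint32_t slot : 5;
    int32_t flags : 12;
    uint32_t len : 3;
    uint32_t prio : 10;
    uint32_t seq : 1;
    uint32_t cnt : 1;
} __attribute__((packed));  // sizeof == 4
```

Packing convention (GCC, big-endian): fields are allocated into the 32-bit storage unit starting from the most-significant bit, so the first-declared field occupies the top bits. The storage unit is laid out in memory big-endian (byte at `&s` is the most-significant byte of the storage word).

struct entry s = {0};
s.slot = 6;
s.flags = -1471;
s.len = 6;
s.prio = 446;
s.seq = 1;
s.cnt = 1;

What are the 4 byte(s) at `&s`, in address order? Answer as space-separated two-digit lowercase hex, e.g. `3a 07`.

35 20 e6 fb

slot:5 = 6 → 0x6 << 27 → word 0x30000000
flags:12 = -1471 → 0xa41 << 15 → word 0x35208000
len:3 = 6 → 0x6 << 12 → word 0x3520e000
prio:10 = 446 → 0x1be << 2 → word 0x3520e6f8
seq:1 = 1 → 0x1 << 1 → word 0x3520e6fa
cnt:1 = 1 → 0x1 << 0 → word 0x3520e6fb
word = 0x3520e6fb → big-endian bytes:
  [0]=0x35  [1]=0x20  [2]=0xe6  [3]=0xfb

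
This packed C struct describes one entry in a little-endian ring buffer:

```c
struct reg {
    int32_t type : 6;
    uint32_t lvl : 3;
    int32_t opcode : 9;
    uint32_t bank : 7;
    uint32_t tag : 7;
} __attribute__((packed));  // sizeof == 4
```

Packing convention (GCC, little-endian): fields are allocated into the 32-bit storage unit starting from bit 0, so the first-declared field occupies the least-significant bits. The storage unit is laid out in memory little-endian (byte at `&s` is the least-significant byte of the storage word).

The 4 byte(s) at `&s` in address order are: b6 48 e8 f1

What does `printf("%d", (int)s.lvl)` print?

2

[0]=0xb6 [1]=0x48 [2]=0xe8 [3]=0xf1 (little-endian) → word 0xf1e848b6
type [0+:6] = (word>>0) & 0x3f = 54
lvl [6+:3] = (word>>6) & 0x7 = 2  ←
opcode [9+:9] = (word>>9) & 0x1ff = 36
bank [18+:7] = (word>>18) & 0x7f = 122
tag [25+:7] = (word>>25) & 0x7f = 120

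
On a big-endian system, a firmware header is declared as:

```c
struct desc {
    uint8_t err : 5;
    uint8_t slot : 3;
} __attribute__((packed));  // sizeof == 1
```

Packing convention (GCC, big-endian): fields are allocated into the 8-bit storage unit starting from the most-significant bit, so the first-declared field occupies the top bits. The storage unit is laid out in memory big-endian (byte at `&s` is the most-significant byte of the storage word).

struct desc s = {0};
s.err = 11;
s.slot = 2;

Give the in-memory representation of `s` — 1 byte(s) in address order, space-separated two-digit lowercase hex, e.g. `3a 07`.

err:5 = 11 → 0xb << 3 → word 0x58
slot:3 = 2 → 0x2 << 0 → word 0x5a
word = 0x5a → big-endian bytes:
  [0]=0x5a

5a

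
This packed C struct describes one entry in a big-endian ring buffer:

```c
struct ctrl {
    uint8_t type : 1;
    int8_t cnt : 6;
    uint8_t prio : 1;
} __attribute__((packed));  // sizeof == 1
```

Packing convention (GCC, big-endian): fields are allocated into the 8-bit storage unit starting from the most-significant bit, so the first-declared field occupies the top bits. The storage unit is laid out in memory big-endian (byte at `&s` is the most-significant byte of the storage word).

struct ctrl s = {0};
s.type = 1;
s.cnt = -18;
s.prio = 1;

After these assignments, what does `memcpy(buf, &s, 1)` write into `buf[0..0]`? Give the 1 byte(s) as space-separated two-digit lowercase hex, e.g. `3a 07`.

dd

[7+:1] type=1 & 0x1 = 0x1; word=0x80
[1+:6] cnt=-18 & 0x3f = 0x2e; word=0xdc
[0+:1] prio=1 & 0x1 = 0x1; word=0xdd
word = 0xdd → big-endian bytes:
  [0]=0xdd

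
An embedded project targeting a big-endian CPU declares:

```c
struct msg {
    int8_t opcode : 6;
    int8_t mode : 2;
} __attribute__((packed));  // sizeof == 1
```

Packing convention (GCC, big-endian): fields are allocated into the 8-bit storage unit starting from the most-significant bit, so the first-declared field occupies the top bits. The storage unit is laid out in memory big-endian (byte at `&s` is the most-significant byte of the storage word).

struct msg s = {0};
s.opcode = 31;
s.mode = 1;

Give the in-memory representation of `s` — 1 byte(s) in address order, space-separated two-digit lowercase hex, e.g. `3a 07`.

7d

opcode (6b) val=31 bits=0x1f at bit 2: 0x7c
mode (2b) val=1 bits=0x1 at bit 0: 0x7d
word = 0x7d → big-endian bytes:
  [0]=0x7d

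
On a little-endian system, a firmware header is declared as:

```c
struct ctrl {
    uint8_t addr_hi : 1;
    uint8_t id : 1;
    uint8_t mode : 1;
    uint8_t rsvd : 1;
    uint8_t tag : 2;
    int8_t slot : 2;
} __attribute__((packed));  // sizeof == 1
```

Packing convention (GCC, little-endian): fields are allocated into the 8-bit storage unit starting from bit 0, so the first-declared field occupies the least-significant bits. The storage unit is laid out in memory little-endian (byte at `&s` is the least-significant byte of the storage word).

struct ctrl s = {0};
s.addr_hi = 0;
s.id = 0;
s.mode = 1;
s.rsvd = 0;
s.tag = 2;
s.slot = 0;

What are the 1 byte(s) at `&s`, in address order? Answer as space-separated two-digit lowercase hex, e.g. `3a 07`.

24

addr_hi:1 = 0 → 0x0 << 0 → word 0x00
id:1 = 0 → 0x0 << 1 → word 0x00
mode:1 = 1 → 0x1 << 2 → word 0x04
rsvd:1 = 0 → 0x0 << 3 → word 0x04
tag:2 = 2 → 0x2 << 4 → word 0x24
slot:2 = 0 → 0x0 << 6 → word 0x24
word = 0x24 → little-endian bytes:
  [0]=0x24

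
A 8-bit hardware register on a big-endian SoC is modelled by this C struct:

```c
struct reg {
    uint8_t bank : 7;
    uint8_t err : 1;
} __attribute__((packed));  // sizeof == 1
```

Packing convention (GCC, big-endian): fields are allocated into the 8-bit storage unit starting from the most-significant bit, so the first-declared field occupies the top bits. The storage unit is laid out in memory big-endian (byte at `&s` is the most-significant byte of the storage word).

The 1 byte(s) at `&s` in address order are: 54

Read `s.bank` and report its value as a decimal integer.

[0]=0x54 (big-endian) → word 0x54
bank:7 @ bit 1 → (0x54>>1)&0x7f = 0x2a  ←
err:1 @ bit 0 → (0x54>>0)&0x1 = 0x0

42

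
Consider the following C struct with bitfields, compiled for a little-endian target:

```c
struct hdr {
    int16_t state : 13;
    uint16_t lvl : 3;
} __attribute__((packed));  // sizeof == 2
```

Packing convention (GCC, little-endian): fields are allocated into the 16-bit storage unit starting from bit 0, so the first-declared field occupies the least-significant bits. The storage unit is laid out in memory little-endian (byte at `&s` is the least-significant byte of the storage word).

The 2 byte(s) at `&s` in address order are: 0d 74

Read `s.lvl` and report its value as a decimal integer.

[0]=0x0d [1]=0x74 (little-endian) → word 0x740d
state:13 @ bit 0 → (0x740d>>0)&0x1fff = 0x140d
lvl:3 @ bit 13 → (0x740d>>13)&0x7 = 0x3  ←

3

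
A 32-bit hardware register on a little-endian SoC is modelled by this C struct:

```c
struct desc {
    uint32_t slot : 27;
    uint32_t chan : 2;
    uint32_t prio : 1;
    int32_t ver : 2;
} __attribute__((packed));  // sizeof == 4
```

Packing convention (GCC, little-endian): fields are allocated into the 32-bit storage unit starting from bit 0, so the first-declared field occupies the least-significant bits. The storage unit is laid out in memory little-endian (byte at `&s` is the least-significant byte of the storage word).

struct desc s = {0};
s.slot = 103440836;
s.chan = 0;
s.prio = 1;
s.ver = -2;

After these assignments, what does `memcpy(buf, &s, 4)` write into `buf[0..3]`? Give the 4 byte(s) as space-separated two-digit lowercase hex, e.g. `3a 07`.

slot (27b) val=103440836 bits=0x62a61c4 at bit 0: 0x062a61c4
chan (2b) val=0 bits=0x0 at bit 27: 0x062a61c4
prio (1b) val=1 bits=0x1 at bit 29: 0x262a61c4
ver (2b) val=-2 bits=0x2 at bit 30: 0xa62a61c4
word = 0xa62a61c4 → little-endian bytes:
  [0]=0xc4  [1]=0x61  [2]=0x2a  [3]=0xa6

c4 61 2a a6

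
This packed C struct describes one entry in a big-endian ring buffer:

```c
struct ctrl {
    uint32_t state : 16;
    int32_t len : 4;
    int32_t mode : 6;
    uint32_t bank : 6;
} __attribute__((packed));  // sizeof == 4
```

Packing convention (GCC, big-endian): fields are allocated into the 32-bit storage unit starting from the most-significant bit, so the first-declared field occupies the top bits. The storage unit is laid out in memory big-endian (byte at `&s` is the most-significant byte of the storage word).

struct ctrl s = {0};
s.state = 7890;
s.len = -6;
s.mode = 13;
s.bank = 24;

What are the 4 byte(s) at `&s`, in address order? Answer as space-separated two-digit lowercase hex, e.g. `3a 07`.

1e d2 a3 58

[16+:16] state=7890 & 0xffff = 0x1ed2; word=0x1ed20000
[12+:4] len=-6 & 0xf = 0xa; word=0x1ed2a000
[6+:6] mode=13 & 0x3f = 0xd; word=0x1ed2a340
[0+:6] bank=24 & 0x3f = 0x18; word=0x1ed2a358
word = 0x1ed2a358 → big-endian bytes:
  [0]=0x1e  [1]=0xd2  [2]=0xa3  [3]=0x58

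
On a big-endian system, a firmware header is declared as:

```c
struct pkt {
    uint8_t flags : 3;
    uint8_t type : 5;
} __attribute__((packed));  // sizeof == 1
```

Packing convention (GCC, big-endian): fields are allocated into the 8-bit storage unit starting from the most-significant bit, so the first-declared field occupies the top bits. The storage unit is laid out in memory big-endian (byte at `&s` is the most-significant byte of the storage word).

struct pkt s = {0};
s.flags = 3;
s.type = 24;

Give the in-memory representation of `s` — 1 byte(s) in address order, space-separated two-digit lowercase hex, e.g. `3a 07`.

78

[5+:3] flags=3 & 0x7 = 0x3; word=0x60
[0+:5] type=24 & 0x1f = 0x18; word=0x78
word = 0x78 → big-endian bytes:
  [0]=0x78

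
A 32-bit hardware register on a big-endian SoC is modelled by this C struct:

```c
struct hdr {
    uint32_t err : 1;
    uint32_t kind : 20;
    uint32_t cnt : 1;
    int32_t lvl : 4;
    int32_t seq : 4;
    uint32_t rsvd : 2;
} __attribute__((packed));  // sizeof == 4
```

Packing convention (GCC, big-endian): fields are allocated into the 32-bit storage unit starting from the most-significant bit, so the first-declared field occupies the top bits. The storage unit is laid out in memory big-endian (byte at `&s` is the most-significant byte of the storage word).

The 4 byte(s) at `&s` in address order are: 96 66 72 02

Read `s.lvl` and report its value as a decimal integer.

[0]=0x96 [1]=0x66 [2]=0x72 [3]=0x02 (big-endian) → word 0x96667202
err [31+:1] = (word>>31) & 0x1 = 1
kind [11+:20] = (word>>11) & 0xfffff = 183502
cnt [10+:1] = (word>>10) & 0x1 = 0
lvl [6+:4] = (word>>6) & 0xf = 8  ←
seq [2+:4] = (word>>2) & 0xf = 0
rsvd [0+:2] = (word>>0) & 0x3 = 2
lvl signed 4b, MSB=1: 8 - 16 = -8

-8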